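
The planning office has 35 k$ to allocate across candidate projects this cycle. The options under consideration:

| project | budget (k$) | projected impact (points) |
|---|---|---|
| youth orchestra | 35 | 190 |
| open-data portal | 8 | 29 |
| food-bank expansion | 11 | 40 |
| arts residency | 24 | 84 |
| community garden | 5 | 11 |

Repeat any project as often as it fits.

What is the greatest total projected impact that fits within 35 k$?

Taking youth orchestra: 35 k$ used, 190 in projected impact.
Nothing else within 35 k$ beats 190.

190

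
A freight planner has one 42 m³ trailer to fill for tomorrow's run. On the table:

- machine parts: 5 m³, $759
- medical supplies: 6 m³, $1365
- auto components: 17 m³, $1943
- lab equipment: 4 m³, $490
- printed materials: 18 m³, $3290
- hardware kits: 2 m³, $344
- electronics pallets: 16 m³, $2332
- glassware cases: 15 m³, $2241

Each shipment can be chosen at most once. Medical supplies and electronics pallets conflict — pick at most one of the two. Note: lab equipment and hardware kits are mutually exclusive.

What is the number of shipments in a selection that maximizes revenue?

4

Optimal total is 7240.
For example medical supplies + printed materials + hardware kits + glassware cases achieves it, using 41 m³.
Any selection reaching 7240 contains exactly 4 shipments.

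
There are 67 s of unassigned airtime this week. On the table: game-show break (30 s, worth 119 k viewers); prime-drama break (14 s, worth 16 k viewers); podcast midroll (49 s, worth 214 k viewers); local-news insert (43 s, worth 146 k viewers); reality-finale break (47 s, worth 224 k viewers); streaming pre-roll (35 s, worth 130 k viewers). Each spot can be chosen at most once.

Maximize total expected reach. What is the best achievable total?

249

Taking the top-ratio spots first gives prime-drama break + reality-finale break for 240 (61 s).
The 61 s tied up in prime-drama break and reality-finale break is better spent on game-show break + streaming pre-roll — total rises to 249 (65 s).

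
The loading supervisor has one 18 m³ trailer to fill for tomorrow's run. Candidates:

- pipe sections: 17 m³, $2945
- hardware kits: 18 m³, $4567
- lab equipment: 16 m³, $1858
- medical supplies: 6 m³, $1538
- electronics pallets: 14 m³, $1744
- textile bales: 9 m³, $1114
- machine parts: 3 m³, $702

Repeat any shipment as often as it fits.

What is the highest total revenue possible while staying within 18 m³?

4614

Ranking by ratio (revenue/m³): medical supplies 256.33, hardware kits 253.72, machine parts 234.00.
The ratio ordering already packs tightly: 3×medical supplies, 18 m³, 4614.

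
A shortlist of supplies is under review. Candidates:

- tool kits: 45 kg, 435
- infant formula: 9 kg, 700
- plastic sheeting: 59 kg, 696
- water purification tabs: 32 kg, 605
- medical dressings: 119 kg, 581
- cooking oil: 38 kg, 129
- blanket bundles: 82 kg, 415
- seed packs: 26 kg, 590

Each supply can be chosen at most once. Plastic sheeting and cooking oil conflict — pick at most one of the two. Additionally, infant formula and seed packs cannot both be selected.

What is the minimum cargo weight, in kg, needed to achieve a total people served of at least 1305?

41

Look for the lowest-cargo combination reaching 1305.
infant formula + water purification tabs: 1305 people served at 41 kg.
Any bundle with less than 41 kg falls short of 1305.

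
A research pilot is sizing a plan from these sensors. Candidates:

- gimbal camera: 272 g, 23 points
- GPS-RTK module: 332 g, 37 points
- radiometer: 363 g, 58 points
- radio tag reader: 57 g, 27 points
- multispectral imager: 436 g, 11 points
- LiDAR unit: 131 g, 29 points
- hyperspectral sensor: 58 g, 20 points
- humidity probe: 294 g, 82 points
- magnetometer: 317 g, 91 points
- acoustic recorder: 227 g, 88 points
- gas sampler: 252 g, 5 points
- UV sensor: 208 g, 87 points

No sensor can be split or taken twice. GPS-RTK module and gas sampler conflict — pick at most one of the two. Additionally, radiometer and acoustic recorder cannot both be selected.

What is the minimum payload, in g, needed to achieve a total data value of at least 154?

Minimise g subject to total data value ≥ 154.
acoustic recorder + UV sensor reaches 175 using 435 g.
Any bundle with less than 435 g falls short of 154.

435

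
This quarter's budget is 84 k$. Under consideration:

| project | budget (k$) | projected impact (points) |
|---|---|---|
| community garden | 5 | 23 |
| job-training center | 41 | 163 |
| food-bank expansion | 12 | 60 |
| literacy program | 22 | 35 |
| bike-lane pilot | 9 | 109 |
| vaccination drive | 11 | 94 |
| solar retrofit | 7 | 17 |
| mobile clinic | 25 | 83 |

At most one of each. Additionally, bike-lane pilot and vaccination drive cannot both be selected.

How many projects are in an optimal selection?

4

Best achievable projected impact is 378.
One optimal bundle: community garden + job-training center + bike-lane pilot + mobile clinic (80 k$).
Any selection reaching 378 contains exactly 4 projects.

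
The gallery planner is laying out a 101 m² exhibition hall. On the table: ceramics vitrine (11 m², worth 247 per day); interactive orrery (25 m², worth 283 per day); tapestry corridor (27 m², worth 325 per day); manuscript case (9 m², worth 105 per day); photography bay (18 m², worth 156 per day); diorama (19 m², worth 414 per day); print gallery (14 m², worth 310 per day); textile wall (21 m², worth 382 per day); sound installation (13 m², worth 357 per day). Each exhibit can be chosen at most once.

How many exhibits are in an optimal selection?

6

Optimal total is 1866.
One optimal bundle: ceramics vitrine + photography bay + diorama + print gallery + textile wall + sound installation (96 m²).
Any selection reaching 1866 contains exactly 6 exhibits.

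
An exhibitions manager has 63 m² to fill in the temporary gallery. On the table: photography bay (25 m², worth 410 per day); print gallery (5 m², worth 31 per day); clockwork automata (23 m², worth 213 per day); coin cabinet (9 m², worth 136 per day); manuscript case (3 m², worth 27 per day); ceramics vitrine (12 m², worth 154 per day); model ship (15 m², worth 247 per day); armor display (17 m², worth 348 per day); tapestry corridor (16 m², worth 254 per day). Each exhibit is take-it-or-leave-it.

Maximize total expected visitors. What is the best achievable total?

By expected visitors per m²: armor display 20.47, model ship 16.47, photography bay 16.40, tapestry corridor 15.88 lead.
A density-first pass picks photography bay + manuscript case + model ship + armor display — 1032 at 60 m².
The 18 m² tied up in manuscript case and model ship is better spent on coin cabinet + ceramics vitrine — total rises to 1048 (63 m²).
The closest alternative, photography bay + print gallery + armor display + tapestry corridor, reaches only 1043.

1048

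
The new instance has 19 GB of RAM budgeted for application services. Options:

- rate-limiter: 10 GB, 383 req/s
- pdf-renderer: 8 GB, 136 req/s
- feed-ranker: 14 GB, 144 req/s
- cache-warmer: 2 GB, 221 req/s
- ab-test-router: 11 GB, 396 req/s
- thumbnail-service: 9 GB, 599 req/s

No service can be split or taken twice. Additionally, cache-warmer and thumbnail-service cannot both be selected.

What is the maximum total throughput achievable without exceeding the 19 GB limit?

982

Taking rate-limiter + thumbnail-service: 19 GB used, 982 in throughput.
Next best is pdf-renderer + thumbnail-service at 735 (17 GB) — short by 247.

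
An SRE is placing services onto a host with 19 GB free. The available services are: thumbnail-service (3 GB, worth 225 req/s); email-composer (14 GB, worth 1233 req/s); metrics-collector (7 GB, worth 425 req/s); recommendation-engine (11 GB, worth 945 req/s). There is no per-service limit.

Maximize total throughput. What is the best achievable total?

The ratio ordering already packs tightly: thumbnail-service + email-composer, 17 GB, 1458.

1458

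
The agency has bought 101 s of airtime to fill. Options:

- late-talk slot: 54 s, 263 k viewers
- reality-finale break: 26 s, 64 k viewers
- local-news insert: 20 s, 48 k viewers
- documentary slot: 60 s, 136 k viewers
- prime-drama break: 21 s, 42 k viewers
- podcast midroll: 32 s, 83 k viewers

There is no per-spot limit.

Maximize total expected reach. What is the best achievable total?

375

Greedy by ratio would take late-talk slot + podcast midroll: 86 s used, total 346.
The 32 s tied up in podcast midroll is better spent on reality-finale break + local-news insert — total rises to 375 (100 s).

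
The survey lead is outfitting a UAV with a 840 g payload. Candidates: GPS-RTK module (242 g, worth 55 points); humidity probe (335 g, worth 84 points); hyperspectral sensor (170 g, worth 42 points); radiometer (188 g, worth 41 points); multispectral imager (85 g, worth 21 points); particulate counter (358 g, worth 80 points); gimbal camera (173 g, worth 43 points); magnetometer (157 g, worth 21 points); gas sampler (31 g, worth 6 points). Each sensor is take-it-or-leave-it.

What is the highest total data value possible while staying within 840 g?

Greedy by ratio would take humidity probe + hyperspectral sensor + multispectral imager + gimbal camera + gas sampler: 794 g used, total 196.
Dropping hyperspectral sensor and gas sampler frees 201 g; slotting in GPS-RTK module (242 g) lifts the total to 203 at 835 g.
The closest alternative, GPS-RTK module + humidity probe + hyperspectral sensor + multispectral imager, reaches only 202.

203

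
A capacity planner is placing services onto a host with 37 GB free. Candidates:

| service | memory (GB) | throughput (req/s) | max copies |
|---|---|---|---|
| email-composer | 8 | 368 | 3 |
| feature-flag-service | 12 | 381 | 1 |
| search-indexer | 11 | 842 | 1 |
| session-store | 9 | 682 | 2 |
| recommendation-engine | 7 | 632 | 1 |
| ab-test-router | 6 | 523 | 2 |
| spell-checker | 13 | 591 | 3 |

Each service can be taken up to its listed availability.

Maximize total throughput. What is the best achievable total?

Greedy by ratio would take search-indexer + recommendation-engine + 2×ab-test-router: 30 GB used, total 2520.
The 11 GB tied up in search-indexer is better spent on 2×session-store — total rises to 3042 (37 GB).
Every other selection either busts 37 GB or exceeds an availability limit or fails to beat 3042.

3042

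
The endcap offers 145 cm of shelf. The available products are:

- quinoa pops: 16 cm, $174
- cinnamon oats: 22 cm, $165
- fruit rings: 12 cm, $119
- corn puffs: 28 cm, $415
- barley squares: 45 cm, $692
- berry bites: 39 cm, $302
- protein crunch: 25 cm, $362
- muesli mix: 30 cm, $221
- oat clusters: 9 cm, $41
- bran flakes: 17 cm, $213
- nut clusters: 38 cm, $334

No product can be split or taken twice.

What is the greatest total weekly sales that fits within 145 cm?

Density check — barley squares 15.38, corn puffs 14.82, protein crunch 14.48, bran flakes 12.53 are the best per cm.
The ratio ordering already packs tightly: quinoa pops + fruit rings + corn puffs + barley squares + protein crunch + bran flakes, 143 cm, 1975.
The closest alternative, corn puffs + barley squares + protein crunch + muesli mix + bran flakes, reaches only 1903.

1975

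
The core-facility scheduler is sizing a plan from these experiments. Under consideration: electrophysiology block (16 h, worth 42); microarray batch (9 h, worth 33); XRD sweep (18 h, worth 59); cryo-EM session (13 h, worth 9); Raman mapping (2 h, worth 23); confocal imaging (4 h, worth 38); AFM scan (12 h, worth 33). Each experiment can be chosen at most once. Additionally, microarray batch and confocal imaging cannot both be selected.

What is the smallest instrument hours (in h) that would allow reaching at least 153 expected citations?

36

Look for the lowest-instrument combination reaching 153.
XRD sweep + Raman mapping + confocal imaging + AFM scan reaches 153 using 36 h.
No combination under 36 h hits 153.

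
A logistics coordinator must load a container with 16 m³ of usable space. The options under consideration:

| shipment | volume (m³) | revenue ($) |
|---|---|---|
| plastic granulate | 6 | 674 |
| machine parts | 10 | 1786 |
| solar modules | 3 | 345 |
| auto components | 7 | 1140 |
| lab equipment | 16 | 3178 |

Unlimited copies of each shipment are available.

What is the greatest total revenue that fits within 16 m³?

Lab equipment uses 16 of the 16 m³ and totals 3178.
Nothing else within 16 m³ beats 3178.

3178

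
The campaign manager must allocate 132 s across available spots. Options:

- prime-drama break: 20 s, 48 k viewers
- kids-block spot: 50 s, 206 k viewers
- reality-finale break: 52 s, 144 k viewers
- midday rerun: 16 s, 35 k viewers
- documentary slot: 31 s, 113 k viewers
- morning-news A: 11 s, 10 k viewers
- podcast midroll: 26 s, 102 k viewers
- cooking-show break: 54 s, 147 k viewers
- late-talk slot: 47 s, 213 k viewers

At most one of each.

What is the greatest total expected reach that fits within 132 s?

A density-first pass picks kids-block spot + podcast midroll + late-talk slot — 521 at 123 s.
Dropping podcast midroll frees 26 s; slotting in documentary slot (31 s) lifts the total to 532 at 128 s.
Runner-up kids-block spot + podcast midroll + late-talk slot tops out at 521.

532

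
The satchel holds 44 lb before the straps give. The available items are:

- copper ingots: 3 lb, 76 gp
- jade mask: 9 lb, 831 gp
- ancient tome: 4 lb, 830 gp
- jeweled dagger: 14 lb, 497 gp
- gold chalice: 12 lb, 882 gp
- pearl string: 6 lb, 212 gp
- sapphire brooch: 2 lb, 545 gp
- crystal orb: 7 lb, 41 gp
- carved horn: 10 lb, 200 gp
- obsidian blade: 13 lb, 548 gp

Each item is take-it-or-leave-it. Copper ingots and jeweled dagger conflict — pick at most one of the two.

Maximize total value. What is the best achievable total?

3712

Copper ingots + jade mask + ancient tome + gold chalice + sapphire brooch + obsidian blade uses 43 of the 44 lb and totals 3712.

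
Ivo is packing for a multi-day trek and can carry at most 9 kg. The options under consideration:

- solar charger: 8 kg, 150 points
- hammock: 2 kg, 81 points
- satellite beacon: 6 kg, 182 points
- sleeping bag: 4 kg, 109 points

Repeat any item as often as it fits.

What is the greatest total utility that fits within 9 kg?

324

The ratio ordering already packs tightly: 4×hammock, 8 kg, 324.
No other feasible combination exceeds 324.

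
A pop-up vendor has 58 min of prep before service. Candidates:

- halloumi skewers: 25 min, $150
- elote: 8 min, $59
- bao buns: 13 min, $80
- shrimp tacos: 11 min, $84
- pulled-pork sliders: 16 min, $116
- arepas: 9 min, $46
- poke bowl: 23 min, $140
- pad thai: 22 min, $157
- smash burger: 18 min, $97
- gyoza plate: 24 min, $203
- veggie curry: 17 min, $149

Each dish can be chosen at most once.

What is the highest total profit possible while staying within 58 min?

Ranking by ratio (profit/min): veggie curry 8.76, gyoza plate 8.46, shrimp tacos 7.64.
Taking the top-ratio dishes first gives shrimp tacos + gyoza plate + veggie curry for 436 (52 min).
Replace shrimp tacos with pulled-pork sliders: the trade gains 32 net, giving 468 at 57 min.
The spare 1 min is too small for any remaining dish, and no exchange beats 468.

468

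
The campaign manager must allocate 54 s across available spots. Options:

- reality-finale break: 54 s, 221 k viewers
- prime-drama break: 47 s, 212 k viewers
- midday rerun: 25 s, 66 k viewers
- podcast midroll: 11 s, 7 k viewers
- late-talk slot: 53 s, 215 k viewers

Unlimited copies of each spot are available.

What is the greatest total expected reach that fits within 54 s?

221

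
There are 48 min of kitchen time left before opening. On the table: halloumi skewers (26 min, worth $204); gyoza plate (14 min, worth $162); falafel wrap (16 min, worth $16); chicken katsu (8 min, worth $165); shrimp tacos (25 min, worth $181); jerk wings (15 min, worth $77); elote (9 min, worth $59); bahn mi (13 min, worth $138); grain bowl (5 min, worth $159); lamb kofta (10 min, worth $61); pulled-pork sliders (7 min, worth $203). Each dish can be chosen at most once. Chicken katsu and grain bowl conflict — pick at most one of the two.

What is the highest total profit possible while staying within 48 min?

721

Gyoza plate + elote + bahn mi + grain bowl + pulled-pork sliders uses 48 of the 48 min and totals 721.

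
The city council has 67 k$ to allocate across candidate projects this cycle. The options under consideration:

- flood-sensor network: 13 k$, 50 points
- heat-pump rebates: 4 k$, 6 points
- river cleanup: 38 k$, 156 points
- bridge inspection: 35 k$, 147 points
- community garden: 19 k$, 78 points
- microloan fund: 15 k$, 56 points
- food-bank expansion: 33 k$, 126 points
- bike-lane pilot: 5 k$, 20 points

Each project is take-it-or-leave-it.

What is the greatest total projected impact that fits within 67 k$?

275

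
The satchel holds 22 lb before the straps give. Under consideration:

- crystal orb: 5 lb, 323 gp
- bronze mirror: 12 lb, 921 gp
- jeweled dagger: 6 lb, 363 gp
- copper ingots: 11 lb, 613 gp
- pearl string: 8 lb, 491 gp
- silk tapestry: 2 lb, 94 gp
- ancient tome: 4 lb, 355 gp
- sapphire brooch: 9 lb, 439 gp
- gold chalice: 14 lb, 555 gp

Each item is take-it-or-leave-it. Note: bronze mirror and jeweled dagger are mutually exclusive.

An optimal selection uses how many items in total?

3

The maximum value within 22 lb is 1599.
crystal orb + bronze mirror + ancient tome hits 1599 at 21 lb.
Any selection reaching 1599 contains exactly 3 items.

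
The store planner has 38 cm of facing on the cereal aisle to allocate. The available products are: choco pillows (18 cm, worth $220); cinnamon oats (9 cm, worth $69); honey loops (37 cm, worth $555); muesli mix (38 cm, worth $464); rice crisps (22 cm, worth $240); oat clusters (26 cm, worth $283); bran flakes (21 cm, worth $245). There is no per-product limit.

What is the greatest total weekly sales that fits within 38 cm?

Taking honey loops: 37 cm used, 555 in weekly sales.
The spare 1 cm is too small for any remaining product, and no exchange beats 555.

555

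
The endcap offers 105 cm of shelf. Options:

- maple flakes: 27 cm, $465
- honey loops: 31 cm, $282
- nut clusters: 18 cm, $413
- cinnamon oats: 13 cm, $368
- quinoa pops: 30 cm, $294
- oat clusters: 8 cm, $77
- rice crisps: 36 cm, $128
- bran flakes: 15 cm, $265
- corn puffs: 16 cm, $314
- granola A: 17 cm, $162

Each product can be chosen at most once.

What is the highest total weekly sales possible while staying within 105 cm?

1902

The ratio ordering already packs tightly: maple flakes + nut clusters + cinnamon oats + oat clusters + bran flakes + corn puffs, 97 cm, 1902.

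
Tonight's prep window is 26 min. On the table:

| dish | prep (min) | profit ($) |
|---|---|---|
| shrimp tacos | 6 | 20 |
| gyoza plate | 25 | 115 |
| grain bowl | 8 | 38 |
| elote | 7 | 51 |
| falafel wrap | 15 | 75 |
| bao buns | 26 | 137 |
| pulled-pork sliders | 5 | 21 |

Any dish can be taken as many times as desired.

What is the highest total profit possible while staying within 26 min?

Density check — elote 7.29, bao buns 5.27, falafel wrap 5.00, grain bowl 4.75 are the best per min.
3×elote + pulled-pork sliders uses 26 of the 26 min and totals 174.

174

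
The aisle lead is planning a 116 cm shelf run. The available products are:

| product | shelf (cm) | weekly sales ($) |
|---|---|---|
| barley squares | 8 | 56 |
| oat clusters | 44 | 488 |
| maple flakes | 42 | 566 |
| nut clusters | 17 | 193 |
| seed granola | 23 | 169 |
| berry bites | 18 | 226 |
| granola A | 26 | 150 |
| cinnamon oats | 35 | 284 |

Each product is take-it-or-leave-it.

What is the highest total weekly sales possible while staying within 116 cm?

1336

Ranking by ratio (weekly sales/cm): maple flakes 13.48, berry bites 12.56, nut clusters 11.35, oat clusters 11.09.
Greedy by ratio would take maple flakes + nut clusters + berry bites + cinnamon oats: 112 cm used, total 1269.
Replace nut clusters and cinnamon oats with barley squares + oat clusters: the trade gains 67 net, giving 1336 at 112 cm.
That's the maximum — no swap from here does better than 1336.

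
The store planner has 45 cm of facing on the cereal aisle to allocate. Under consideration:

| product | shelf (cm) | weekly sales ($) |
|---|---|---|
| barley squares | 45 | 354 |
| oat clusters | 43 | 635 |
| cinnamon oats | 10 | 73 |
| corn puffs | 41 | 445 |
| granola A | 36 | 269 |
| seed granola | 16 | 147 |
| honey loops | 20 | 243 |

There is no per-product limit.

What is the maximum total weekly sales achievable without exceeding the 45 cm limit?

Best packing: oat clusters — 43 cm, 635 total.
The spare 2 cm is too small for any remaining product, and no exchange beats 635.

635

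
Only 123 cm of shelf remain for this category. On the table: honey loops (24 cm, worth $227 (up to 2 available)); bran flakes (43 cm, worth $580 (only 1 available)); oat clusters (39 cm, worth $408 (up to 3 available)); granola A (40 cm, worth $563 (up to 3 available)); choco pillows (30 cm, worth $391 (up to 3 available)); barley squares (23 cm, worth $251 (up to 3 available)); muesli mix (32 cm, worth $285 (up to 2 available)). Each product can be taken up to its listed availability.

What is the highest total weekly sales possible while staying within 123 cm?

1706

A density-first pass picks 3×granola A — 1689 at 120 cm.
Dropping granola A frees 40 cm; slotting in bran flakes (43 cm) lifts the total to 1706 at 123 cm.
No other feasible combination exceeds 1706.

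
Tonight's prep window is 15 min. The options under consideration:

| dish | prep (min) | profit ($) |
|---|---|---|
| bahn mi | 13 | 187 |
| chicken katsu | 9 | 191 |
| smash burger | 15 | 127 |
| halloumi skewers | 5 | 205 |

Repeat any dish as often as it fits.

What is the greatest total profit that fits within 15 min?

615

The ratio ordering already packs tightly: 3×halloumi skewers, 15 min, 615.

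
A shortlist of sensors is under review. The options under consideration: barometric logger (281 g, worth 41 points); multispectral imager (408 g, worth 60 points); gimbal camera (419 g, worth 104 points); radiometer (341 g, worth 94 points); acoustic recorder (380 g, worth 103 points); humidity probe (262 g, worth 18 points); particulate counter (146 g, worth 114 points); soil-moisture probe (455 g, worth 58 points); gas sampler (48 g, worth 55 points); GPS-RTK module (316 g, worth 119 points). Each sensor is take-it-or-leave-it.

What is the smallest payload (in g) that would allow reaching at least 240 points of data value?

Look for the lowest-payload combination reaching 240.
Taking particulate counter + gas sampler + GPS-RTK module gives 288 (≥ 240) for 510 g.
Below 510 g the best achievable stays under 240.

510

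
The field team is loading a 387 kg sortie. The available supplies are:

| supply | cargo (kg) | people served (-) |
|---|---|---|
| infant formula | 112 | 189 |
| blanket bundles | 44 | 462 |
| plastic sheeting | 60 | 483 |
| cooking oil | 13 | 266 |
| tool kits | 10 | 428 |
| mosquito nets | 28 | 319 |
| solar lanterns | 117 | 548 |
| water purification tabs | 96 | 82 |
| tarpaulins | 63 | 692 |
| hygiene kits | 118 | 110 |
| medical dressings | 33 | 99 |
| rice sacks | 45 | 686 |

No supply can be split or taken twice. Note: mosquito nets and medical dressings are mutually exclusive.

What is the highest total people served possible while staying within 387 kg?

Taking blanket bundles + plastic sheeting + cooking oil + tool kits + mosquito nets + solar lanterns + tarpaulins + rice sacks: 380 kg used, 3884 in people served.

3884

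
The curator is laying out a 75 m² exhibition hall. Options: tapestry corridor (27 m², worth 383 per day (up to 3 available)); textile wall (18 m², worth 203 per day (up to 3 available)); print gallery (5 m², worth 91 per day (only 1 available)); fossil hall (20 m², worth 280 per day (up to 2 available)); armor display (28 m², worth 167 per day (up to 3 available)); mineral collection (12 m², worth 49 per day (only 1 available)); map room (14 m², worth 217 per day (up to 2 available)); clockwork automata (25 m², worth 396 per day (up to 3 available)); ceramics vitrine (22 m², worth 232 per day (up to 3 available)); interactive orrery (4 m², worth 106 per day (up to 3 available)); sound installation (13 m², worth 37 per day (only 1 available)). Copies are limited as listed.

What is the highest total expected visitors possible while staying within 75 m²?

1239

Ranking by ratio (expected visitors/m²): interactive orrery 26.50, print gallery 18.20, clockwork automata 15.84.
Greedy by ratio would take print gallery + 2×clockwork automata + 3×interactive orrery: 67 m² used, total 1201.
Dropping clockwork automata frees 25 m²; slotting in 2×map room (28 m²) lifts the total to 1239 at 70 m².
Nothing else within 75 m² beats 1239.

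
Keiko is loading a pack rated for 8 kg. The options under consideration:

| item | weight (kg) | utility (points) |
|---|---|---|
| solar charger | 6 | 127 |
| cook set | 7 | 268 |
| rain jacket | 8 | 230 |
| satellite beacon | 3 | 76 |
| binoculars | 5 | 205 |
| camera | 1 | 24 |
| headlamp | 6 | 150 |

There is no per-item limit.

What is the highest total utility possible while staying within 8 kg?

Taking the top-ratio items first gives satellite beacon + binoculars for 281 (8 kg).
The 8 kg tied up in satellite beacon and binoculars is better spent on cook set + camera — total rises to 292 (8 kg).
That's the maximum — no swap from here does better than 292.

292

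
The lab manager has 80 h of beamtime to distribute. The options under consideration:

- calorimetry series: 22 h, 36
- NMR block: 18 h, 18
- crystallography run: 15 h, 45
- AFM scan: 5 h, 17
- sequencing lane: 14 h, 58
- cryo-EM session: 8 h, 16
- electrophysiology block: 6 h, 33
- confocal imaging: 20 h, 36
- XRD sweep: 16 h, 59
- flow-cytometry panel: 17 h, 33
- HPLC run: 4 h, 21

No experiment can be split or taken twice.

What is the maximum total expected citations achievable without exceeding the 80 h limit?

269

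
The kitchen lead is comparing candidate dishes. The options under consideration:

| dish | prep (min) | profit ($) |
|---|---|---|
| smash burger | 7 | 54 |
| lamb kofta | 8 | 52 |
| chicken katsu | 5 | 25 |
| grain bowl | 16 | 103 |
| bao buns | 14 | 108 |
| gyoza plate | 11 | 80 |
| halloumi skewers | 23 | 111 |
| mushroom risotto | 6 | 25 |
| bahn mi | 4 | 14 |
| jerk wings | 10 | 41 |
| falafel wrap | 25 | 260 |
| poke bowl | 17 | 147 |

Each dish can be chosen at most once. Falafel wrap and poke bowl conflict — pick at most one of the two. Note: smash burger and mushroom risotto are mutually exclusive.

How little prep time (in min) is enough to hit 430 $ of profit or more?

Need the lightest bundle worth ≥ 430.
bao buns + gyoza plate + falafel wrap reaches 448 using 50 min.
Below 50 min the best achievable stays under 430.

50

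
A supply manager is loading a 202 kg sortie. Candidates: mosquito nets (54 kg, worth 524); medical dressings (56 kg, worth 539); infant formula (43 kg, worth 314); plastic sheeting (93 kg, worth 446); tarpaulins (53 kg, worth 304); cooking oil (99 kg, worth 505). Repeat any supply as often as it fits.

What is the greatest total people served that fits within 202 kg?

1706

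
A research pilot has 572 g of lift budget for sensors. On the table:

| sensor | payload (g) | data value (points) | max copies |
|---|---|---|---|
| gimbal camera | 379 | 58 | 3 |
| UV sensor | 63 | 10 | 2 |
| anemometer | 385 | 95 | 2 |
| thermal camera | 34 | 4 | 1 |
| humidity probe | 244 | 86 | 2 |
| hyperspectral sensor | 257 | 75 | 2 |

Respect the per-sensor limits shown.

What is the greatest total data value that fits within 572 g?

182

Density check — humidity probe 0.35, hyperspectral sensor 0.29, anemometer 0.25, UV sensor 0.16 are the best per g.
The ratio ordering already packs tightly: UV sensor + 2×humidity probe, 551 g, 182.
The spare 21 g is too small for any remaining sensor, and no exchange beats 182.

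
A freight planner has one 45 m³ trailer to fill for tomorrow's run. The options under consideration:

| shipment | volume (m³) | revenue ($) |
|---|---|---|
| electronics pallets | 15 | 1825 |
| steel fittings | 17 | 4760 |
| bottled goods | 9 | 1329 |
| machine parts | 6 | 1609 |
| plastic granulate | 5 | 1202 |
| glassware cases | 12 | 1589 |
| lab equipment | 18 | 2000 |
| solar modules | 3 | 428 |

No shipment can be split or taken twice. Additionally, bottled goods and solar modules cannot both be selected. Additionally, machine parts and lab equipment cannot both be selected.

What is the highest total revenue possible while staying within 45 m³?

9588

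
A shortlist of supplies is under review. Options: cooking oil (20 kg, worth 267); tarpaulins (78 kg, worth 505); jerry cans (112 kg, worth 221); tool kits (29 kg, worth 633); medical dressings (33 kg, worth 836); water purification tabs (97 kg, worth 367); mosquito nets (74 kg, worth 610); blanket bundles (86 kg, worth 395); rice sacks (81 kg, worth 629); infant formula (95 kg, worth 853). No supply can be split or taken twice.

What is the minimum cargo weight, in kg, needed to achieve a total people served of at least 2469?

177

Minimise kg subject to total people served ≥ 2469.
cooking oil + tool kits + medical dressings + infant formula: 2589 people served at 177 kg.
Below 177 kg the best achievable stays under 2469.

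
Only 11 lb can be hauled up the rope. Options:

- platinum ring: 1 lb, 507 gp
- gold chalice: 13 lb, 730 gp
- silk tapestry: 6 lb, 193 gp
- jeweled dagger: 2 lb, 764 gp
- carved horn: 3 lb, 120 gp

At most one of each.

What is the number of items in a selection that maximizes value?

3

Best achievable value is 1464.
For example platinum ring + silk tapestry + jeweled dagger achieves it, using 9 lb.
All optima have 3 items.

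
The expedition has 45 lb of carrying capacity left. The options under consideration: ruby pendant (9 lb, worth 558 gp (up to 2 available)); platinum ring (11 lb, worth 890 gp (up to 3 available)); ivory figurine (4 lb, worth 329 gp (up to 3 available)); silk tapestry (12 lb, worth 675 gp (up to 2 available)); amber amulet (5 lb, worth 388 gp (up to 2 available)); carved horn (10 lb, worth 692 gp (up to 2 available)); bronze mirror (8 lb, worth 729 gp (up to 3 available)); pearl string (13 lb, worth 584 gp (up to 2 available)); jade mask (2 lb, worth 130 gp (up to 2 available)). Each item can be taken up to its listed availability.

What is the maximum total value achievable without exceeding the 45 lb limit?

3865

Taking the top-ratio items first gives 3×ivory figurine + amber amulet + 3×bronze mirror + 2×jade mask for 3822 (45 lb).
Replace ivory figurine and amber amulet and jade mask with platinum ring: the trade gains 43 net, giving 3865 at 45 lb.
That's the maximum — no swap from here does better than 3865.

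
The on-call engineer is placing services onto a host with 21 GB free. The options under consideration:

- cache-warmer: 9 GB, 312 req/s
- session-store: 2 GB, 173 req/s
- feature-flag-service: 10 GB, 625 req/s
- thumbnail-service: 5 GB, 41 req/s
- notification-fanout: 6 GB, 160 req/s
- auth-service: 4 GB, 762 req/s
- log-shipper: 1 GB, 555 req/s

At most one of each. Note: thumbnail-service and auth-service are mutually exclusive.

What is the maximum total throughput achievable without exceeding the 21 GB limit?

Taking session-store + feature-flag-service + auth-service + log-shipper: 17 GB used, 2115 in throughput.

2115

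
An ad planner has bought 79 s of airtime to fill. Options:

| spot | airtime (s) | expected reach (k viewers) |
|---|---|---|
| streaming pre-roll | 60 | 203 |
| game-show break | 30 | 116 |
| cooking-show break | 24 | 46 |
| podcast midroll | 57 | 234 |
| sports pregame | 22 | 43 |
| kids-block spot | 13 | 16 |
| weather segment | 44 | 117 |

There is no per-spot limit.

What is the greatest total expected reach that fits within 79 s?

277

Density check — podcast midroll 4.11, game-show break 3.87, streaming pre-roll 3.38, weather segment 2.66 are the best per s.
Taking podcast midroll + sports pregame: 79 s used, 277 in expected reach.
Every other selection either busts 79 s or fails to beat 277.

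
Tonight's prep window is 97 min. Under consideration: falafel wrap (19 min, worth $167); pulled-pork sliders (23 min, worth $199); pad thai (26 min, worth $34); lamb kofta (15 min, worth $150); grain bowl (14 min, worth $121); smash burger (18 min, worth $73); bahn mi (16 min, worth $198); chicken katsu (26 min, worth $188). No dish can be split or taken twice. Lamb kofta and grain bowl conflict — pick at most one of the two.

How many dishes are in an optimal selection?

5

Best achievable profit is 787.
For example falafel wrap + pulled-pork sliders + lamb kofta + smash burger + bahn mi achieves it, using 91 min.
Any selection reaching 787 contains exactly 5 dishes.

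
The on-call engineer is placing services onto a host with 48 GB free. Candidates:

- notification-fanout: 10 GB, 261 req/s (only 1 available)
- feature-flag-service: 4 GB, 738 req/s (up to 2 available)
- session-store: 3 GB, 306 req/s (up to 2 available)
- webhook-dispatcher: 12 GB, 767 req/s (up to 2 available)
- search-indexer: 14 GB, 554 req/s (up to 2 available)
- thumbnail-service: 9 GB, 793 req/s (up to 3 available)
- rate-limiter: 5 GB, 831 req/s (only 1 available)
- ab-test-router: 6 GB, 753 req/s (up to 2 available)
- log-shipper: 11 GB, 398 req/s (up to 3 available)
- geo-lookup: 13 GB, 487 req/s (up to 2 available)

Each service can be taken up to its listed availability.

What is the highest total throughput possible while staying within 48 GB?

Greedy by ratio would take 2×feature-flag-service + 2×session-store + thumbnail-service + rate-limiter + 2×ab-test-router: 40 GB used, total 5218.
The 3 GB tied up in session-store is better spent on thumbnail-service — total rises to 5705 (46 GB).
The spare 2 GB is too small for any remaining service, and no exchange beats 5705.

5705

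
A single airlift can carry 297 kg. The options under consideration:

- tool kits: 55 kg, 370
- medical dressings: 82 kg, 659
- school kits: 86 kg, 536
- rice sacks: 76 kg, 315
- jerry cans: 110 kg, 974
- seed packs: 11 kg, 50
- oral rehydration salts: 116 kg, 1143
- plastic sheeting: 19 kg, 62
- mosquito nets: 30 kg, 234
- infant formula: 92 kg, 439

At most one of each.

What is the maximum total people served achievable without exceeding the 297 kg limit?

A density-first pass picks jerry cans + seed packs + oral rehydration salts + plastic sheeting + mosquito nets — 2463 at 286 kg.
Replace plastic sheeting and mosquito nets with tool kits: the trade gains 74 net, giving 2537 at 292 kg.
The closest alternative, tool kits + jerry cans + oral rehydration salts, reaches only 2487.

2537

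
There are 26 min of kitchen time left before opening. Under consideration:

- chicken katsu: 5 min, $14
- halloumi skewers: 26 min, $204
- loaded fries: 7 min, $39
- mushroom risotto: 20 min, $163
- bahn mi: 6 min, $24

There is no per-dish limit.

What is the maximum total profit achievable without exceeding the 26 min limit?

204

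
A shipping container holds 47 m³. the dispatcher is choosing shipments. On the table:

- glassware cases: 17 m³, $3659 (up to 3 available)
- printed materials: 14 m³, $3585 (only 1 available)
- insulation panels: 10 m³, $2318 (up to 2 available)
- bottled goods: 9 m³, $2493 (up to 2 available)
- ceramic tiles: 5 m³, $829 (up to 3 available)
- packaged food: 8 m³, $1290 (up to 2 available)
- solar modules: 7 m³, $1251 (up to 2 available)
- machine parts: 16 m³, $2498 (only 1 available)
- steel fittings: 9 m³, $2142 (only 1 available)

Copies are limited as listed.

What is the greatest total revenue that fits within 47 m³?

Filling by ratio: printed materials + 2×bottled goods + ceramic tiles + steel fittings for 11542, with 1 m³ left unused.
Dropping printed materials and ceramic tiles frees 19 m³; slotting in 2×insulation panels (20 m³) lifts the total to 11764 at 47 m³.
That's the maximum — no swap from here does better than 11764.

11764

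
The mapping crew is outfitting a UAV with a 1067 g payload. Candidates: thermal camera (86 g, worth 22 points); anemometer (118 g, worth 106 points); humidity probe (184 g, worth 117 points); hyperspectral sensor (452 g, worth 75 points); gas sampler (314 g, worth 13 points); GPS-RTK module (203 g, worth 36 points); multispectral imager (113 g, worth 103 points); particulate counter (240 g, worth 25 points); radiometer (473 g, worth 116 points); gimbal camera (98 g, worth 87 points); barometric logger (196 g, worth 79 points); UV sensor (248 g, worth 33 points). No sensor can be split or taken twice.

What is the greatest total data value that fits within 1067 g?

Ranking by ratio (data value/g): multispectral imager 0.91, anemometer 0.90, gimbal camera 0.89.
The ratio ordering already packs tightly: thermal camera + anemometer + humidity probe + GPS-RTK module + multispectral imager + gimbal camera + barometric logger, 998 g, 550.
Runner-up thermal camera + anemometer + humidity probe + multispectral imager + gimbal camera + barometric logger + UV sensor tops out at 547.

550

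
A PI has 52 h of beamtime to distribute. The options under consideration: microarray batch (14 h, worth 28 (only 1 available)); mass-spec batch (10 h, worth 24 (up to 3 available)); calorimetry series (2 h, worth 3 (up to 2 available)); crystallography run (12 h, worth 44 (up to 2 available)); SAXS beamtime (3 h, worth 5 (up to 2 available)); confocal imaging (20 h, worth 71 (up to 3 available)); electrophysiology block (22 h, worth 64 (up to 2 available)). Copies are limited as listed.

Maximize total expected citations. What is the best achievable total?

186

Ranking by ratio (expected citations/h): crystallography run 3.67, confocal imaging 3.55, electrophysiology block 2.91, mass-spec batch 2.40.
Greedy by ratio would take calorimetry series + 2×crystallography run + 2×SAXS beamtime + confocal imaging: 52 h used, total 172.
Dropping calorimetry series and crystallography run and 2×SAXS beamtime frees 20 h; slotting in confocal imaging (20 h) lifts the total to 186 at 52 h.
No other feasible combination exceeds 186.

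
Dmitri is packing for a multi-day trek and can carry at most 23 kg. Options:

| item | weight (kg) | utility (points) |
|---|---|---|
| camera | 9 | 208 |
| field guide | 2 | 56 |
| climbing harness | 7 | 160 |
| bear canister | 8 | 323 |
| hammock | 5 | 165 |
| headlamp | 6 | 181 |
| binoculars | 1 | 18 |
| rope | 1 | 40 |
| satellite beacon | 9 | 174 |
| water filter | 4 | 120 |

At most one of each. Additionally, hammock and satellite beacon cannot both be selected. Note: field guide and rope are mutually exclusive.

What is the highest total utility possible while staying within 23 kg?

789

Ranking by ratio (utility/kg): bear canister 40.38, rope 40.00, hammock 33.00, headlamp 30.17.
Taking bear canister + hammock + headlamp + water filter: 23 kg used, 789 in utility.
Runner-up field guide + bear canister + hammock + headlamp + binoculars tops out at 743.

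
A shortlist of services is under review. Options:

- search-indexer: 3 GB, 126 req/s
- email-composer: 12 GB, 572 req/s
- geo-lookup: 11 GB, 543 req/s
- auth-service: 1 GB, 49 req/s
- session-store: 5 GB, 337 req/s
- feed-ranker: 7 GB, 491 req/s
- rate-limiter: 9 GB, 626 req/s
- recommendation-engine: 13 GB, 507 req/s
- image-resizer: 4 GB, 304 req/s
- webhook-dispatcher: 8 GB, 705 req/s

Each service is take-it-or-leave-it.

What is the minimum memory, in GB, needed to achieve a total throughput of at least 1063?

Look for the lowest-memory combination reaching 1063.
auth-service + session-store + webhook-dispatcher reaches 1091 using 14 GB.
Any bundle with less than 14 GB falls short of 1063.

14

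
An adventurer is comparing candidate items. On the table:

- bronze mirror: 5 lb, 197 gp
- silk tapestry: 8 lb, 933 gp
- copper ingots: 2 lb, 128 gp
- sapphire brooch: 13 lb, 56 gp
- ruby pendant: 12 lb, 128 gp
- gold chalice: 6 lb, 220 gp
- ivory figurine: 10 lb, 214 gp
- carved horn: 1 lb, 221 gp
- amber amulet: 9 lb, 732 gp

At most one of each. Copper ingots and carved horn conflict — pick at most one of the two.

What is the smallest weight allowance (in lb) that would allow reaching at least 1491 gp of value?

Need the lightest bundle worth ≥ 1491.
silk tapestry + amber amulet: 1665 value at 17 lb.
No combination under 17 lb hits 1491.

17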